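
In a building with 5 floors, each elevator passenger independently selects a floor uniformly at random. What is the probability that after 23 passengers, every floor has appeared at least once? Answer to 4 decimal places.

0.9706

Let A_i be the event that floor i is missing after 23 passengers. By inclusion–exclusion on the A_i,
P(all seen) = Σ_{j=0}^{5} (-1)^j C(5,j)((5-j)/5)^23
= 1.00000 - 0.02951 + 0.00008 - 0.00000 + 0.00000 - 0.00000
= 0.97056.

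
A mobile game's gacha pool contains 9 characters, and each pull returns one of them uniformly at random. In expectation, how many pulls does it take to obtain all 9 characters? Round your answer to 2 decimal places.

25.46

After k distinct characters have appeared, the next pull gives a new one with probability (9-k)/9, so the expected wait for the (k+1)-th is 9/(9-k).
E[T] = 9/9 + 9/8 + 9/7 + ... + 9/2 + 9/1 = 9·H_{9}.
H_{9} = 2.829, so E[T] = 25.461.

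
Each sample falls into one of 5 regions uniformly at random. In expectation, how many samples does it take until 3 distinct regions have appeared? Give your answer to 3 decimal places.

3.917

Going from k to k+1 distinct takes a geometric number of samples with mean 5/(5-k).
Sum over k = 0,...,2: E = 5/5 + 5/4 + 5/3 = 3.9167.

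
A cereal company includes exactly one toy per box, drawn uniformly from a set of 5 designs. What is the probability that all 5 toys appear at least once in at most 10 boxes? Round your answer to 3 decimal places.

0.523

Let A_i be the event that toy i is missing after 10 boxes. By inclusion–exclusion on the A_i,
P(all seen) = Σ_{j=0}^{5} (-1)^j C(5,j)((5-j)/5)^10
= 1.0000 - 0.5369 + 0.0605 - 0.0010 + 0.0000 - 0.0000
= 0.5225.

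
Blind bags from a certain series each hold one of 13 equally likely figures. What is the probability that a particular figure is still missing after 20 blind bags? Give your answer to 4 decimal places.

On each blind bag the fixed figure fails to appear with probability 12/13.
P(still missing after 20) = (12/13)^20 = 0.20172.

0.2017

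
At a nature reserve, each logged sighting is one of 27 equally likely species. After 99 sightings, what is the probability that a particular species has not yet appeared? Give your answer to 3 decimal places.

Each sighting misses the fixed species with probability (27-1)/27 = 26/27, independently.
P(still missing after 99) = (26/27)^99 = 0.0238.

0.024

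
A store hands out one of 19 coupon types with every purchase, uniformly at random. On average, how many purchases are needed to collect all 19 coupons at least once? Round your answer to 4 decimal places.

67.4071

The wait to go from k to k+1 distinct coupons is geometric with mean 19/(19-k).
E[T] = 19/19 + 19/18 + 19/17 + ... + 19/2 + 19/1 = 19·H_{19}.
H_{19} = 3.54774, so E[T] = 67.40705.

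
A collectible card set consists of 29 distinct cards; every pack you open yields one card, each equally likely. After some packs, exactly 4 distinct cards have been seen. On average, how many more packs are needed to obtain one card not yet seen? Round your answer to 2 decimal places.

1.16

The number of packs until the next new card is geometric with success probability 25/29, so its mean is 29/25.
E = 29/25 = 1.160.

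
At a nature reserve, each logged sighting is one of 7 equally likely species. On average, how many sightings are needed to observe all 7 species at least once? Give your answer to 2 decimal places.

The wait to go from k to k+1 distinct species is geometric with mean 7/(7-k).
E[T] = 7/7 + 7/6 + 7/5 + ... + 7/2 + 7/1 = 7·H_{7}.
H_{7} = 2.593, so E[T] = 18.150.

18.15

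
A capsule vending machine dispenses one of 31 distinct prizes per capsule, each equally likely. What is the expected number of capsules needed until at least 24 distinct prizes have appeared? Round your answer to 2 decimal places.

With k distinct prizes already seen, the next new one arrives after an expected 31/(31-k) capsules.
Sum over k = 0,...,23: E = 31/31 + 31/30 + 31/29 + ... + 31/9 + 31/8 = 44.466.

44.47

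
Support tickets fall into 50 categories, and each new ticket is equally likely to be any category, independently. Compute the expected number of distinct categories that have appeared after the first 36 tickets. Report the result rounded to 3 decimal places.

For each category, P(seen in 36 tickets) = 1 - (49/50)^36 = 0.5168.
By linearity of expectation, E[distinct seen] = 50·(1 - (49/50)^36) = 25.8393.

25.839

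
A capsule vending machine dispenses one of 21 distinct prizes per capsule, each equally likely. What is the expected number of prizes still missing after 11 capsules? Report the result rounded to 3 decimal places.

For each prize, P(unseen after 11) = (20/21)^11 = 0.5847.
By linearity of expectation, E[unseen] = 21·(20/21)^11 = 12.2783.

12.278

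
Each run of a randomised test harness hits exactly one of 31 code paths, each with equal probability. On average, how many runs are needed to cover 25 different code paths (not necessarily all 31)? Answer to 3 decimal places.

48.895

Going from k to k+1 distinct takes a geometric number of runs with mean 31/(31-k).
Sum over k = 0,...,24: E = 31/31 + 31/30 + 31/29 + ... + 31/8 + 31/7 = 48.8946.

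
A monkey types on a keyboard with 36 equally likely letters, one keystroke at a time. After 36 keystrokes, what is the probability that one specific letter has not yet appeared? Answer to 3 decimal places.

0.363

Each keystroke misses the fixed letter with probability (36-1)/36 = 35/36, independently.
P(still missing after 36) = (35/36)^36 = 0.3627.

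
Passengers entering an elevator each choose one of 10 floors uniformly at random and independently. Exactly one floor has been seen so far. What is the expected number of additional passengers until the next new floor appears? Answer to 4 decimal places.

1.1111

The number of passengers until the next new floor is geometric with success probability 9/10, so its mean is 10/9.
E = 10/9 = 1.11111.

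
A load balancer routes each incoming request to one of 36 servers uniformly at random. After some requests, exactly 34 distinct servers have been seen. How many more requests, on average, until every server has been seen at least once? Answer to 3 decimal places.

54.000

With k distinct servers already seen, the next new one takes an expected 36/(36-k) requests.
Sum over k = 34,...,35: E = 36/2 + 36/1 = 54.0000.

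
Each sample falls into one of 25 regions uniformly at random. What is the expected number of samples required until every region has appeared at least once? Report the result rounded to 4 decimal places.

95.3990

Split into phases: going from k distinct to k+1 distinct takes on average 25/(25-k) samples.
E[T] = 25/25 + 25/24 + 25/23 + ... + 25/2 + 25/1 = 25·H_{25}.
H_{25} = 3.81596, so E[T] = 95.39895.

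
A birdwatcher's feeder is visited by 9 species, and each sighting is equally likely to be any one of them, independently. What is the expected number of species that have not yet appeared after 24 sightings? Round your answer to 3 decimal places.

For each species, P(unseen after 24) = (8/9)^24 = 0.0592.
By linearity of expectation, E[unseen] = 9·(8/9)^24 = 0.5328.

0.533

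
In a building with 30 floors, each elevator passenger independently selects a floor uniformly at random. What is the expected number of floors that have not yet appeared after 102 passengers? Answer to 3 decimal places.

For each floor, P(unseen after 102) = (29/30)^102 = 0.0315.
By linearity of expectation, E[unseen] = 30·(29/30)^102 = 0.9448.

0.945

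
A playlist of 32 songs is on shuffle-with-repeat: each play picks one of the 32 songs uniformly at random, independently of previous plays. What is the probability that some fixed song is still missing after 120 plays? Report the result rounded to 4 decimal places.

0.0222

Each play misses the fixed song with probability (32-1)/32 = 31/32, independently.
P(still missing after 120) = (31/32)^120 = 0.02215.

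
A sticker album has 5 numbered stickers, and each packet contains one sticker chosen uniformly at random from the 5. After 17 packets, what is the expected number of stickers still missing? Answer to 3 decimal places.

For each sticker, P(unseen after 17) = (4/5)^17 = 0.0225.
By linearity of expectation, E[unseen] = 5·(4/5)^17 = 0.1126.

0.113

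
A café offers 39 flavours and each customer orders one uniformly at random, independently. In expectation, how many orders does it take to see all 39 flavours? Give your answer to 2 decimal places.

165.89

Split into phases: going from k distinct to k+1 distinct takes on average 39/(39-k) orders.
E[T] = 39/39 + 39/38 + 39/37 + ... + 39/2 + 39/1 = 39·H_{39}.
H_{39} = 4.254, so E[T] = 165.888.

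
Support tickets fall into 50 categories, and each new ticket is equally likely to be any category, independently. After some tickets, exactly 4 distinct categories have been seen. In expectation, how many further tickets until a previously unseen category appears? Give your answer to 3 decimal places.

Each ticket yields a new category with probability (50-4)/50 = 46/50, so the wait is geometric with mean 50/46.
E = 50/46 = 1.0870.

1.087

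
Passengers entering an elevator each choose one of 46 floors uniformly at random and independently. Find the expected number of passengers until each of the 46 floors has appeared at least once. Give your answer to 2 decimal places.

203.17

After k distinct floors have appeared, the next passenger gives a new one with probability (46-k)/46, so the expected wait for the (k+1)-th is 46/(46-k).
E[T] = 46/46 + 46/45 + 46/44 + ... + 46/2 + 46/1 = 46·H_{46}.
H_{46} = 4.417, so E[T] = 203.168.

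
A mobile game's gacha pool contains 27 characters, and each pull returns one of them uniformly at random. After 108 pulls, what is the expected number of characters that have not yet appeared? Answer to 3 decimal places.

For each character, P(unseen after 108) = (26/27)^108 = 0.0170.
By linearity of expectation, E[unseen] = 27·(26/27)^108 = 0.4584.

0.458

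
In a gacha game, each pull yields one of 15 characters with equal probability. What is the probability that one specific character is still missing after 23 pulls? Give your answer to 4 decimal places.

0.2046

On each pull the fixed character fails to appear with probability 14/15.
P(still missing after 23) = (14/15)^23 = 0.20457.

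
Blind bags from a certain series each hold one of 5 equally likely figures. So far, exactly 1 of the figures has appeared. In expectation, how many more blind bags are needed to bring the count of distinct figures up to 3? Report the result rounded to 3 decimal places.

With k distinct figures already seen, the next new one takes an expected 5/(5-k) blind bags.
Sum over k = 1,...,2: E = 5/4 + 5/3 = 2.9167.

2.917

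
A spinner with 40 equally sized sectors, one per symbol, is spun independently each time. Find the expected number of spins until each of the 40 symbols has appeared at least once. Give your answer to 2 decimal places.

The wait to go from k to k+1 distinct symbols is geometric with mean 40/(40-k).
E[T] = 40/40 + 40/39 + 40/38 + ... + 40/2 + 40/1 = 40·H_{40}.
H_{40} = 4.279, so E[T] = 171.142.

171.14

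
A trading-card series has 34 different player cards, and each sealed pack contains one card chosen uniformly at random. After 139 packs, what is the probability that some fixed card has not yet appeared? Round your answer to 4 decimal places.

0.0158

Each pack misses the fixed card with probability (34-1)/34 = 33/34, independently.
P(still missing after 139) = (33/34)^139 = 0.01577.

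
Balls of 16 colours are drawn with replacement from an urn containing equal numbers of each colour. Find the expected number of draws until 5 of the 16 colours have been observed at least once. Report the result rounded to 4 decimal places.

Going from k to k+1 distinct takes a geometric number of draws with mean 16/(16-k).
Sum over k = 0,...,4: E = 16/16 + 16/15 + 16/14 + 16/13 + 16/12 = 5.77363.

5.7736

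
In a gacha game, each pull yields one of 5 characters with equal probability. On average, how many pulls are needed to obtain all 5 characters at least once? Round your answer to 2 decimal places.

The wait to go from k to k+1 distinct characters is geometric with mean 5/(5-k).
E[T] = 5/5 + 5/4 + 5/3 + 5/2 + 5/1 = 5·H_{5}.
H_{5} = 2.283, so E[T] = 11.417.

11.42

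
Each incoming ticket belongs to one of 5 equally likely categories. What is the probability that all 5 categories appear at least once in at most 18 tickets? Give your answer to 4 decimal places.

0.9109

By inclusion–exclusion over which categories are missing,
P(all seen) = Σ_{j=0}^{5} (-1)^j C(5,j)((5-j)/5)^18
= 1.00000 - 0.09007 + 0.00102 - 0.00000 + 0.00000 - 0.00000
= 0.91094.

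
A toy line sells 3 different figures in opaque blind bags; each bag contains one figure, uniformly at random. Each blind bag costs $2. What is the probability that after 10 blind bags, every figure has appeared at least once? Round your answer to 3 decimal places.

0.948

Let A_i be the event that figure i is missing after 10 blind bags. By inclusion–exclusion on the A_i,
P(all seen) = Σ_{j=0}^{3} (-1)^j C(3,j)((3-j)/3)^10
= 1.0000 - 0.0520 + 0.0001 - 0.0000
= 0.9480.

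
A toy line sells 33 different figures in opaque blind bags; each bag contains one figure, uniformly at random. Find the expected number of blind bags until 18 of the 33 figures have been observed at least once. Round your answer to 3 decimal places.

Going from k to k+1 distinct takes a geometric number of blind bags with mean 33/(33-k).
Sum over k = 0,...,17: E = 33/33 + 33/32 + 33/31 + ... + 33/17 + 33/16 = 25.4288.

25.429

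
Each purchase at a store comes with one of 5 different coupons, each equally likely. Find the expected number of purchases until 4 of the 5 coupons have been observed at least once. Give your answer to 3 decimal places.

6.417

With k distinct coupons already seen, the next new one arrives after an expected 5/(5-k) purchases.
Sum over k = 0,...,3: E = 5/5 + 5/4 + 5/3 + 5/2 = 6.4167.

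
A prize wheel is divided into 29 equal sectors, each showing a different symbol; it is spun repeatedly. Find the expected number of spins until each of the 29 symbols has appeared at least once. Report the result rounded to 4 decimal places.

Split into phases: going from k distinct to k+1 distinct takes on average 29/(29-k) spins.
E[T] = 29/29 + 29/28 + 29/27 + ... + 29/2 + 29/1 = 29·H_{29}.
H_{29} = 3.96165, so E[T] = 114.88796.

114.8880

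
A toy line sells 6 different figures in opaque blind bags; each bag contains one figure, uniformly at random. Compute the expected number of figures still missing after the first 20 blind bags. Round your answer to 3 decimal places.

For each figure, P(unseen after 20) = (5/6)^20 = 0.0261.
By linearity of expectation, E[unseen] = 6·(5/6)^20 = 0.1565.

0.157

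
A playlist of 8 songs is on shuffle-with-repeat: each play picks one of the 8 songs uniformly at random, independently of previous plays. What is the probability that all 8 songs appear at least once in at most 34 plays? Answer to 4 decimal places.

Let A_i be the event that song i is missing after 34 plays. By inclusion–exclusion on the A_i,
P(all seen) = Σ_{j=0}^{8} (-1)^j C(8,j)((8-j)/8)^34
= 1.00000 - 0.08538 + 0.00158 - 0.00001 + 0.00000 - 0.00000 + 0.00000 - 0.00000 + 0.00000
= 0.91619.

0.9162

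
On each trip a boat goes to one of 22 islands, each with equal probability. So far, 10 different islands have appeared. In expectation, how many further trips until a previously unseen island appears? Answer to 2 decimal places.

1.83

The number of trips until the next new island is geometric with success probability 12/22, so its mean is 22/12.
E = 22/12 = 1.833.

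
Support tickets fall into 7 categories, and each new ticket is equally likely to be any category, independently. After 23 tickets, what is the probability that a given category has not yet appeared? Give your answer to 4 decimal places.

0.0289

On each ticket the fixed category fails to appear with probability 6/7.
P(still missing after 23) = (6/7)^23 = 0.02886.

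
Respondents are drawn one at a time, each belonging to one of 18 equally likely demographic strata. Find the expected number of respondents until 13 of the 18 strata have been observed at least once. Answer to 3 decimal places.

Going from k to k+1 distinct takes a geometric number of respondents with mean 18/(18-k).
Sum over k = 0,...,12: E = 18/18 + 18/17 + 18/16 + ... + 18/7 + 18/6 = 21.8119.

21.812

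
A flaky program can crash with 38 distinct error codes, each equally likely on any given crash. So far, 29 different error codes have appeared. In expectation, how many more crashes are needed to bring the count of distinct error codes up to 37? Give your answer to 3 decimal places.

69.501

With k distinct error codes already seen, the next new one takes an expected 38/(38-k) crashes.
Sum over k = 29,...,36: E = 38/9 + 38/8 + 38/7 + ... + 38/3 + 38/2 = 69.5008.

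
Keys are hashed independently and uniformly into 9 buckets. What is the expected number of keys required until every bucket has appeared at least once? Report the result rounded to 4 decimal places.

After k distinct buckets have appeared, the next key gives a new one with probability (9-k)/9, so the expected wait for the (k+1)-th is 9/(9-k).
E[T] = 9/9 + 9/8 + 9/7 + ... + 9/2 + 9/1 = 9·H_{9}.
H_{9} = 2.82897, so E[T] = 25.46071.

25.4607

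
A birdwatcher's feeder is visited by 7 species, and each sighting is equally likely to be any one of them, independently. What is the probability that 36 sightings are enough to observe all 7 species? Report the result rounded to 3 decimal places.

By inclusion–exclusion over which species are missing,
P(all seen) = Σ_{j=0}^{7} (-1)^j C(7,j)((7-j)/7)^36
= 1.0000 - 0.0272 + 0.0001 - 0.0000 + 0.0000 - 0.0000 + 0.0000 - 0.0000
= 0.9729.

0.973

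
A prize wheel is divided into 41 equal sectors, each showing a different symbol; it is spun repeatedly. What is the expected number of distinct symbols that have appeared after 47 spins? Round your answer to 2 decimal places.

28.15

For each symbol, P(seen in 47 spins) = 1 - (40/41)^47 = 0.687.
By linearity of expectation, E[distinct seen] = 41·(1 - (40/41)^47) = 28.154.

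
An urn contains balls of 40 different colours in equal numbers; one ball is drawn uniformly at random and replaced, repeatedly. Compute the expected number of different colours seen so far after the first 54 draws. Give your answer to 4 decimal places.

For each colour, P(seen in 54 draws) = 1 - (39/40)^54 = 0.74517.
By linearity of expectation, E[distinct seen] = 40·(1 - (39/40)^54) = 29.80683.

29.8068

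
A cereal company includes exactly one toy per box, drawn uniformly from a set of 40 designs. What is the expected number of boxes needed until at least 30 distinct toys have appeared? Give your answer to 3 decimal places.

Going from k to k+1 distinct takes a geometric number of boxes with mean 40/(40-k).
Sum over k = 0,...,29: E = 40/40 + 40/39 + 40/38 + ... + 40/12 + 40/11 = 53.9830.

53.983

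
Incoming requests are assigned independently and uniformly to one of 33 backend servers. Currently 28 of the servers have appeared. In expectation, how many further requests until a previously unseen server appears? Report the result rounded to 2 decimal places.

6.60

The number of requests until the next new server is geometric with success probability 5/33, so its mean is 33/5.
E = 33/5 = 6.600.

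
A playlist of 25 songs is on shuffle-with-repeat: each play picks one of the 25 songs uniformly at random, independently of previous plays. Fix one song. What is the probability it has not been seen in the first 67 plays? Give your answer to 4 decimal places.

On each play the fixed song fails to appear with probability 24/25.
P(still missing after 67) = (24/25)^67 = 0.06489.

0.0649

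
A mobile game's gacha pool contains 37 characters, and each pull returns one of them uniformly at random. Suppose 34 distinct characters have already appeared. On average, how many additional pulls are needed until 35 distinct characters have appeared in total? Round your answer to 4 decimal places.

With k distinct characters already seen, the next new one takes an expected 37/(37-k) pulls.
Only the k = 34 term is needed: E = 37/3 = 12.33333.

12.3333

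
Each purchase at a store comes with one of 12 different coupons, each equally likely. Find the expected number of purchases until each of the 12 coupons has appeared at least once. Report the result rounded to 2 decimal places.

37.24

After k distinct coupons have appeared, the next purchase gives a new one with probability (12-k)/12, so the expected wait for the (k+1)-th is 12/(12-k).
E[T] = 12/12 + 12/11 + 12/10 + ... + 12/2 + 12/1 = 12·H_{12}.
H_{12} = 3.103, so E[T] = 37.239.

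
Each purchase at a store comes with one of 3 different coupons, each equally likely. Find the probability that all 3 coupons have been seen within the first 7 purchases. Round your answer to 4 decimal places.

0.8258

By inclusion–exclusion over which coupons are missing,
P(all seen) = Σ_{j=0}^{3} (-1)^j C(3,j)((3-j)/3)^7
= 1.00000 - 0.17558 + 0.00137 - 0.00000
= 0.82579.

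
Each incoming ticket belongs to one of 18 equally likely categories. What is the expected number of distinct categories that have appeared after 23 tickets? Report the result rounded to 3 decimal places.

13.166

For each category, P(seen in 23 tickets) = 1 - (17/18)^23 = 0.7314.
By linearity of expectation, E[distinct seen] = 18·(1 - (17/18)^23) = 13.1657.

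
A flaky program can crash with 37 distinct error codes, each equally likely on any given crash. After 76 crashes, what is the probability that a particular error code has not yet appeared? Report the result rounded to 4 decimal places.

0.1246

Each crash misses the fixed error code with probability (37-1)/37 = 36/37, independently.
P(still missing after 76) = (36/37)^76 = 0.12464.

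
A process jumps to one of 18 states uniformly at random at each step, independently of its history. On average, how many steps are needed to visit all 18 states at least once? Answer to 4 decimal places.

After k distinct states have appeared, the next step gives a new one with probability (18-k)/18, so the expected wait for the (k+1)-th is 18/(18-k).
E[T] = 18/18 + 18/17 + 18/16 + ... + 18/2 + 18/1 = 18·H_{18}.
H_{18} = 3.49511, so E[T] = 62.91195.

62.9119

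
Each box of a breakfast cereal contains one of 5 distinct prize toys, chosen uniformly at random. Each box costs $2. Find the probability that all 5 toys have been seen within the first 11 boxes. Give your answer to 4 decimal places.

Let A_i be the event that toy i is missing after 11 boxes. By inclusion–exclusion on the A_i,
P(all seen) = Σ_{j=0}^{5} (-1)^j C(5,j)((5-j)/5)^11
= 1.00000 - 0.42950 + 0.03628 - 0.00042 + 0.00000 - 0.00000
= 0.60636.

0.6064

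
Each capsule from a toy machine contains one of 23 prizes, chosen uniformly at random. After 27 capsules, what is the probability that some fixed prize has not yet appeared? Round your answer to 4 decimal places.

Each capsule misses the fixed prize with probability (23-1)/23 = 22/23, independently.
P(still missing after 27) = (22/23)^27 = 0.30113.

0.3011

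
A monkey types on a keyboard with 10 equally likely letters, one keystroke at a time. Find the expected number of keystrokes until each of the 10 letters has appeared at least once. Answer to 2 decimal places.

29.29

The wait to go from k to k+1 distinct letters is geometric with mean 10/(10-k).
E[T] = 10/10 + 10/9 + 10/8 + ... + 10/2 + 10/1 = 10·H_{10}.
H_{10} = 2.929, so E[T] = 29.290.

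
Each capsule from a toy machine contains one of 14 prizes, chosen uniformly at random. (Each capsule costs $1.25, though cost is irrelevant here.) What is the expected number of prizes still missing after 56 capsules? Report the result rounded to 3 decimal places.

0.221

For each prize, P(unseen after 56) = (13/14)^56 = 0.0158.
By linearity of expectation, E[unseen] = 14·(13/14)^56 = 0.2207.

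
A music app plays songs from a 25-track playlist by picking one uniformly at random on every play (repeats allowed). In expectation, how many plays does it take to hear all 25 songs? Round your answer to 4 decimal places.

95.3990

After k distinct songs have appeared, the next play gives a new one with probability (25-k)/25, so the expected wait for the (k+1)-th is 25/(25-k).
E[T] = 25/25 + 25/24 + 25/23 + ... + 25/2 + 25/1 = 25·H_{25}.
H_{25} = 3.81596, so E[T] = 95.39895.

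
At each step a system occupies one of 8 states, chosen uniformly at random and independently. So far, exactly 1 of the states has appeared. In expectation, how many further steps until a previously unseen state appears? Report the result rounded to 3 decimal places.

1.143

Each step yields a new state with probability (8-1)/8 = 7/8, so the wait is geometric with mean 8/7.
E = 8/7 = 1.1429.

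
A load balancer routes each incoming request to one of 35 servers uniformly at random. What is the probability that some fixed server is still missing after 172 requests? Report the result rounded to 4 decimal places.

0.0068

Each request misses the fixed server with probability (35-1)/35 = 34/35, independently.
P(still missing after 172) = (34/35)^172 = 0.00683.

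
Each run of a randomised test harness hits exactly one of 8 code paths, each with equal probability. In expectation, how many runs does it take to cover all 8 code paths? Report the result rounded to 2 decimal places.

The wait to go from k to k+1 distinct code paths is geometric with mean 8/(8-k).
E[T] = 8/8 + 8/7 + 8/6 + ... + 8/2 + 8/1 = 8·H_{8}.
H_{8} = 2.718, so E[T] = 21.743.

21.74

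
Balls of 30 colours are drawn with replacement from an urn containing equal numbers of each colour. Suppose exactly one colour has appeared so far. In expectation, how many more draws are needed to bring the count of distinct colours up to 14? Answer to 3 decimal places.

The wait to go from k to k+1 distinct colours is geometric with mean 30/(30-k).
Sum over k = 1,...,13: E = 30/29 + 30/28 + 30/27 + ... + 30/18 + 30/17 = 17.4277.

17.428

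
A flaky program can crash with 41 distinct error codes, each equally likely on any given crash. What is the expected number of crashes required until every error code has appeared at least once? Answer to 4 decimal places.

The wait to go from k to k+1 distinct error codes is geometric with mean 41/(41-k).
E[T] = 41/41 + 41/40 + 41/39 + ... + 41/2 + 41/1 = 41·H_{41}.
H_{41} = 4.30293, so E[T] = 176.42026.

176.4203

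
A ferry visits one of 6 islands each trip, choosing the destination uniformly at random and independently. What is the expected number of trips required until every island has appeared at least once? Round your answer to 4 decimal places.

14.7000

The wait to go from k to k+1 distinct islands is geometric with mean 6/(6-k).
E[T] = 6/6 + 6/5 + 6/4 + 6/3 + 6/2 + 6/1 = 6·H_{6}.
H_{6} = 2.45000, so E[T] = 14.70000.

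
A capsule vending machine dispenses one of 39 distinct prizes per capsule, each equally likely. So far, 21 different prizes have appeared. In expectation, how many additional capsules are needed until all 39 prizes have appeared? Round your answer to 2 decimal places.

The wait to go from k to k+1 distinct prizes is geometric with mean 39/(39-k).
Sum over k = 21,...,38: E = 39/18 + 39/17 + 39/16 + ... + 39/2 + 39/1 = 136.309.

136.31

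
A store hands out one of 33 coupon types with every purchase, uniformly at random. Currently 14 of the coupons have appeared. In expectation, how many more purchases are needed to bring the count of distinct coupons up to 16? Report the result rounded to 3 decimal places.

With k distinct coupons already seen, the next new one takes an expected 33/(33-k) purchases.
Sum over k = 14,...,15: E = 33/19 + 33/18 = 3.5702.

3.570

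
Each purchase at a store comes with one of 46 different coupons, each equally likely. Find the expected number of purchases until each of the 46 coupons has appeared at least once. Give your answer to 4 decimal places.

After k distinct coupons have appeared, the next purchase gives a new one with probability (46-k)/46, so the expected wait for the (k+1)-th is 46/(46-k).
E[T] = 46/46 + 46/45 + 46/44 + ... + 46/2 + 46/1 = 46·H_{46}.
H_{46} = 4.41669, so E[T] = 203.16761.

203.1676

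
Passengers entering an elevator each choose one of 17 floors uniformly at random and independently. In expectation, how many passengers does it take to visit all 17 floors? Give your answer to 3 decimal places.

After k distinct floors have appeared, the next passenger gives a new one with probability (17-k)/17, so the expected wait for the (k+1)-th is 17/(17-k).
E[T] = 17/17 + 17/16 + 17/15 + ... + 17/2 + 17/1 = 17·H_{17}.
H_{17} = 3.4396, so E[T] = 58.4724.

58.472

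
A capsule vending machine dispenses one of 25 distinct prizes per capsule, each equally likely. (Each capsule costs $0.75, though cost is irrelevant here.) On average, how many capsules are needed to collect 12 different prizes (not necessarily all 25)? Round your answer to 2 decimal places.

Going from k to k+1 distinct takes a geometric number of capsules with mean 25/(25-k).
Sum over k = 0,...,11: E = 25/25 + 25/24 + 25/23 + ... + 25/15 + 25/14 = 15.896.

15.90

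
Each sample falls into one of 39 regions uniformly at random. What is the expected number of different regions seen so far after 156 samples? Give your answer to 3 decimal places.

For each region, P(seen in 156 samples) = 1 - (38/39)^156 = 0.9826.
By linearity of expectation, E[distinct seen] = 39·(1 - (38/39)^156) = 38.3220.

38.322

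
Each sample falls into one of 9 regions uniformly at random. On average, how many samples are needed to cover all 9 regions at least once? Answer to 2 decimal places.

25.46

The wait to go from k to k+1 distinct regions is geometric with mean 9/(9-k).
E[T] = 9/9 + 9/8 + 9/7 + ... + 9/2 + 9/1 = 9·H_{9}.
H_{9} = 2.829, so E[T] = 25.461.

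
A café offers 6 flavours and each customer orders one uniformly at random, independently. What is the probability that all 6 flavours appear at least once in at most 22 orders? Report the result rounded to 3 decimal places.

By inclusion–exclusion over which flavours are missing,
P(all seen) = Σ_{j=0}^{6} (-1)^j C(6,j)((6-j)/6)^22
= 1.0000 - 0.1087 + 0.0020 - 0.0000 + 0.0000 - 0.0000 + 0.0000
= 0.8933.

0.893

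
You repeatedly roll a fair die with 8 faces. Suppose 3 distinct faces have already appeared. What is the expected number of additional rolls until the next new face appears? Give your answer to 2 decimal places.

1.60

The number of rolls until the next new face is geometric with success probability 5/8, so its mean is 8/5.
E = 8/5 = 1.600.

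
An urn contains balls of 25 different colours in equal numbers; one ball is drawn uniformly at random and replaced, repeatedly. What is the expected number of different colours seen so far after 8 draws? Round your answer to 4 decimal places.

For each colour, P(seen in 8 draws) = 1 - (24/25)^8 = 0.27861.
By linearity of expectation, E[distinct seen] = 25·(1 - (24/25)^8) = 6.96526.

6.9653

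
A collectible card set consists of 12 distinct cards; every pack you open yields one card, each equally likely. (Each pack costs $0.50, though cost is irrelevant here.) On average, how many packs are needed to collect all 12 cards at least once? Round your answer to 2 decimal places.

The wait to go from k to k+1 distinct cards is geometric with mean 12/(12-k).
E[T] = 12/12 + 12/11 + 12/10 + ... + 12/2 + 12/1 = 12·H_{12}.
H_{12} = 3.103, so E[T] = 37.239.

37.24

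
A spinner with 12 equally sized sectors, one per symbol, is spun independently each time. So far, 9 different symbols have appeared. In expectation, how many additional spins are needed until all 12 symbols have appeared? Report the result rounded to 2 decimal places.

22.00

With k distinct symbols already seen, the next new one takes an expected 12/(12-k) spins.
Sum over k = 9,...,11: E = 12/3 + 12/2 + 12/1 = 22.000.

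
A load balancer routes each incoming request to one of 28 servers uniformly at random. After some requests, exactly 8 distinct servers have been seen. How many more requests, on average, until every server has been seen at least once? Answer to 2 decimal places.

The wait to go from k to k+1 distinct servers is geometric with mean 28/(28-k).
Sum over k = 8,...,27: E = 28/20 + 28/19 + 28/18 + ... + 28/2 + 28/1 = 100.737.

100.74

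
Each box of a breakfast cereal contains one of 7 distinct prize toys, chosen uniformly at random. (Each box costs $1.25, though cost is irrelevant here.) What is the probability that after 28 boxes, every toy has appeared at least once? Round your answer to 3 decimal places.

0.908

Let A_i be the event that toy i is missing after 28 boxes. By inclusion–exclusion on the A_i,
P(all seen) = Σ_{j=0}^{7} (-1)^j C(7,j)((7-j)/7)^28
= 1.0000 - 0.0935 + 0.0017 - 0.0000 + 0.0000 - 0.0000 + 0.0000 - 0.0000
= 0.9082.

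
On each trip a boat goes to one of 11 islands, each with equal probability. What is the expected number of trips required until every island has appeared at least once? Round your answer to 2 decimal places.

Split into phases: going from k distinct to k+1 distinct takes on average 11/(11-k) trips.
E[T] = 11/11 + 11/10 + 11/9 + ... + 11/2 + 11/1 = 11·H_{11}.
H_{11} = 3.020, so E[T] = 33.219.

33.22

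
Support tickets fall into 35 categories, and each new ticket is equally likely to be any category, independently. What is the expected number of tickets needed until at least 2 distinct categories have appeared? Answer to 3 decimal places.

2.029

With k distinct categories already seen, the next new one arrives after an expected 35/(35-k) tickets.
Sum over k = 0,...,1: E = 35/35 + 35/34 = 2.0294.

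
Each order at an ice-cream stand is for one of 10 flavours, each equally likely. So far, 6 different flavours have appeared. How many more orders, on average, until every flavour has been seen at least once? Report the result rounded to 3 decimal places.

20.833

With k distinct flavours already seen, the next new one takes an expected 10/(10-k) orders.
Sum over k = 6,...,9: E = 10/4 + 10/3 + 10/2 + 10/1 = 20.8333.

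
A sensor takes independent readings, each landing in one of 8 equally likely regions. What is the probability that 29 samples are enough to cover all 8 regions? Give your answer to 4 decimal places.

Let A_i be the event that region i is missing after 29 samples. By inclusion–exclusion on the A_i,
P(all seen) = Σ_{j=0}^{8} (-1)^j C(8,j)((8-j)/8)^29
= 1.00000 - 0.16647 + 0.00667 - 0.00007 + 0.00000 - 0.00000 + 0.00000 - 0.00000 + 0.00000
= 0.84013.

0.8401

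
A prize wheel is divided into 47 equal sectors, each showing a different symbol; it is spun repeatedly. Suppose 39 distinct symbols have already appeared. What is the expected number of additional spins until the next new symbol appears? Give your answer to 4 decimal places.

5.8750

The number of spins until the next new symbol is geometric with success probability 8/47, so its mean is 47/8.
E = 47/8 = 5.87500.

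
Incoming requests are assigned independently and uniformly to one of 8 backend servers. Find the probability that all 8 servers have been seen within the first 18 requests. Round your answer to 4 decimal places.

Let A_i be the event that server i is missing after 18 requests. By inclusion–exclusion on the A_i,
P(all seen) = Σ_{j=0}^{8} (-1)^j C(8,j)((8-j)/8)^18
= 1.00000 - 0.72316 + 0.15786 - 0.01186 + 0.00027 - 0.00000 + 0.00000 - 0.00000 + 0.00000
= 0.42310.

0.4231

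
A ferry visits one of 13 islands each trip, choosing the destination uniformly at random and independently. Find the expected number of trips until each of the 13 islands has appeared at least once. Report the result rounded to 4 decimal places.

The wait to go from k to k+1 distinct islands is geometric with mean 13/(13-k).
E[T] = 13/13 + 13/12 + 13/11 + ... + 13/2 + 13/1 = 13·H_{13}.
H_{13} = 3.18013, so E[T] = 41.34174.

41.3417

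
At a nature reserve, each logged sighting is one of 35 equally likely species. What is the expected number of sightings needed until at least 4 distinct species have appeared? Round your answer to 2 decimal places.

Going from k to k+1 distinct takes a geometric number of sightings with mean 35/(35-k).
Sum over k = 0,...,3: E = 35/35 + 35/34 + 35/33 + 35/32 = 4.184.

4.18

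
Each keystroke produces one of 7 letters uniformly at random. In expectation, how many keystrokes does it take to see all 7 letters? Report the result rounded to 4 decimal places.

The wait to go from k to k+1 distinct letters is geometric with mean 7/(7-k).
E[T] = 7/7 + 7/6 + 7/5 + ... + 7/2 + 7/1 = 7·H_{7}.
H_{7} = 2.59286, so E[T] = 18.15000.

18.1500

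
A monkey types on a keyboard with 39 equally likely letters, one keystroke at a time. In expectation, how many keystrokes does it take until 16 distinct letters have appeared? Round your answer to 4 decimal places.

With k distinct letters already seen, the next new one arrives after an expected 39/(39-k) keystrokes.
Sum over k = 0,...,15: E = 39/39 + 39/38 + 39/37 + ... + 39/25 + 39/24 = 20.25081.

20.2508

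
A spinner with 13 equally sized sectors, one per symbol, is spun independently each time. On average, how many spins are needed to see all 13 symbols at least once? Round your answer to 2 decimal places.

41.34

The wait to go from k to k+1 distinct symbols is geometric with mean 13/(13-k).
E[T] = 13/13 + 13/12 + 13/11 + ... + 13/2 + 13/1 = 13·H_{13}.
H_{13} = 3.180, so E[T] = 41.342.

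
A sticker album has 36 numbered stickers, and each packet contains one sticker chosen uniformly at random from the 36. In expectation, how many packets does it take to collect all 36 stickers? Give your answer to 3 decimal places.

150.284

Split into phases: going from k distinct to k+1 distinct takes on average 36/(36-k) packets.
E[T] = 36/36 + 36/35 + 36/34 + ... + 36/2 + 36/1 = 36·H_{36}.
H_{36} = 4.1746, so E[T] = 150.2841.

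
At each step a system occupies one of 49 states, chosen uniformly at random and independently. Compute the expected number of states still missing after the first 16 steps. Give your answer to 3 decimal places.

For each state, P(unseen after 16) = (48/49)^16 = 0.7190.
By linearity of expectation, E[unseen] = 49·(48/49)^16 = 35.2305.

35.230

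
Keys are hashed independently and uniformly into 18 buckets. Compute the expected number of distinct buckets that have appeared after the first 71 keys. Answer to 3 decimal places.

For each bucket, P(seen in 71 keys) = 1 - (17/18)^71 = 0.9827.
By linearity of expectation, E[distinct seen] = 18·(1 - (17/18)^71) = 17.6890.

17.689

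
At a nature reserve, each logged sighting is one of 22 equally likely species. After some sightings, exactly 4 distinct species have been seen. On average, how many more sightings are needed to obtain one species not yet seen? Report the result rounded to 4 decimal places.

Each sighting yields a new species with probability (22-4)/22 = 18/22, so the wait is geometric with mean 22/18.
E = 22/18 = 1.22222.

1.2222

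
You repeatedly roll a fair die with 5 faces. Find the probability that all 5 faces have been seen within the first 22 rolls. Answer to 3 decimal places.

By inclusion–exclusion over which faces are missing,
P(all seen) = Σ_{j=0}^{5} (-1)^j C(5,j)((5-j)/5)^22
= 1.0000 - 0.0369 + 0.0001 - 0.0000 + 0.0000 - 0.0000
= 0.9632.

0.963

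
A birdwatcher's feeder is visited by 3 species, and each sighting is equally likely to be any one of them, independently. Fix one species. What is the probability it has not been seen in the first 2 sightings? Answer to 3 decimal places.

0.444

Each sighting misses the fixed species with probability (3-1)/3 = 2/3, independently.
P(still missing after 2) = (2/3)^2 = 0.4444.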